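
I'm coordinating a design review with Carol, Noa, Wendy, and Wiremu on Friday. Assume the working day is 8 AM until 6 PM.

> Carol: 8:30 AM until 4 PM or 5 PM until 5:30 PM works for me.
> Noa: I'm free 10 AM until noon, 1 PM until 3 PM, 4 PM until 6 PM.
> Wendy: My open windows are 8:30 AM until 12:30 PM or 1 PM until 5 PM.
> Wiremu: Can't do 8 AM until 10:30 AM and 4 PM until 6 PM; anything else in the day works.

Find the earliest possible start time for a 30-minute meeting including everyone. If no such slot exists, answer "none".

10:30

Carol free: 08:30-16:00, 17:00-17:30.
Noa free: 10:00-12:00, 13:00-15:00, 16:00-18:00.
Wendy free: 08:30-12:30, 13:00-17:00.
Wiremu free: 10:30-16:00 (invert busy blocks within the working day).
Carol ∩ Noa: 10:00-12:00, 13:00-15:00, 17:00-17:30.
Carol ∩ Noa ∩ Wendy: 10:00-12:00, 13:00-15:00.
Carol ∩ Noa ∩ Wendy ∩ Wiremu: 10:30-12:00, 13:00-15:00.
So the common availability across everyone is 10:30-12:00, 13:00-15:00.
The first common window of at least 30 minutes is 10:30-12:00, so the earliest start is 10:30.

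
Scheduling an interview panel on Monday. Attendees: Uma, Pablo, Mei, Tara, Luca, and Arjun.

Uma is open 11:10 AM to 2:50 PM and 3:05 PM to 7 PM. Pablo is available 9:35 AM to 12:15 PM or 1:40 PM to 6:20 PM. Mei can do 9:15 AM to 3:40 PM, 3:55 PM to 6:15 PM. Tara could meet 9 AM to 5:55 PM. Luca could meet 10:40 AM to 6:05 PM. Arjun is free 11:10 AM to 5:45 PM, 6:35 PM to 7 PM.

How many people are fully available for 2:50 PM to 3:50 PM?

Pablo, Tara, Luca, and Arjun can make the full 14:50-15:50 slot — that's 4.

4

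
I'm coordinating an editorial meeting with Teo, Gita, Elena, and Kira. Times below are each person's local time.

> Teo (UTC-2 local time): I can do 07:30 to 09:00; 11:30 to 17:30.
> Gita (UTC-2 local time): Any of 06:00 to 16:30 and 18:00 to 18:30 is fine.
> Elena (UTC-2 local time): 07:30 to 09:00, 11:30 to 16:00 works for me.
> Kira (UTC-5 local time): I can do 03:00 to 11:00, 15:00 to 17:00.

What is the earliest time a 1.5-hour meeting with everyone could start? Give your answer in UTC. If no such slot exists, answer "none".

09:30

Teo in UTC: 09:30-11:00, 13:30-19:30 (add 2h to convert from UTC-2).
Gita in UTC: 08:00-18:30, 20:00-20:30 (add 2h to convert from UTC-2).
Elena in UTC: 09:30-11:00, 13:30-18:00 (add 2h to convert from UTC-2).
Kira in UTC: 08:00-16:00, 20:00-22:00 (add 5h to convert from UTC-5).
Teo ∩ Gita: 09:30-11:00, 13:30-18:30.
Teo ∩ Gita ∩ Elena: 09:30-11:00, 13:30-18:00.
Teo ∩ Gita ∩ Elena ∩ Kira: 09:30-11:00, 13:30-16:00.
The first common window of at least 90 minutes is 09:30-11:00, so the earliest start is 09:30.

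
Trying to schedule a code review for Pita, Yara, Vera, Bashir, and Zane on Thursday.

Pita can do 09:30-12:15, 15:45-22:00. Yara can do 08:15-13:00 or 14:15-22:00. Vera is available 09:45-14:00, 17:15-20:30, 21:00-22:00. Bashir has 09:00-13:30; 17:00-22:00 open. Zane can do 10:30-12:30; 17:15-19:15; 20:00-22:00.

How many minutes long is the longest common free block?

Pita ∩ Yara: 09:30-12:15, 15:45-22:00.
Pita ∩ Yara ∩ Vera: 09:45-12:15, 17:15-20:30, 21:00-22:00.
Pita ∩ Yara ∩ Vera ∩ Bashir: 09:45-12:15, 17:15-20:30, 21:00-22:00.
Pita ∩ Yara ∩ Vera ∩ Bashir ∩ Zane: 10:30-12:15, 17:15-19:15, 20:00-20:30, 21:00-22:00.
So the common availability across everyone is 10:30-12:15, 17:15-19:15, 20:00-20:30, 21:00-22:00.
The longest is 17:15-19:15 at 120 minutes.

120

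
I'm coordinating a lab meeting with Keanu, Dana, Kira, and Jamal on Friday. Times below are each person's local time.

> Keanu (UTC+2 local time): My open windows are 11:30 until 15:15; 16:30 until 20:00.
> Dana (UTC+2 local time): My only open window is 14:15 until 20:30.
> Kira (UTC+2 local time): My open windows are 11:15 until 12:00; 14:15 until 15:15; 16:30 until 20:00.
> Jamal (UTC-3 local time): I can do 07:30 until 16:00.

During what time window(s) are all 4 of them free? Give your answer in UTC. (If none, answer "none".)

12:15-13:15, 14:30-18:00

Keanu in UTC: 09:30-13:15, 14:30-18:00 (subtract 2h to convert from UTC+2).
Dana in UTC: 12:15-18:30 (subtract 2h to convert from UTC+2).
Kira in UTC: 09:15-10:00, 12:15-13:15, 14:30-18:00 (subtract 2h to convert from UTC+2).
Jamal in UTC: 10:30-19:00 (add 3h to convert from UTC-3).
Keanu ∩ Dana: 12:15-13:15, 14:30-18:00.
Keanu ∩ Dana ∩ Kira: 12:15-13:15, 14:30-18:00.
Keanu ∩ Dana ∩ Kira ∩ Jamal: 12:15-13:15, 14:30-18:00.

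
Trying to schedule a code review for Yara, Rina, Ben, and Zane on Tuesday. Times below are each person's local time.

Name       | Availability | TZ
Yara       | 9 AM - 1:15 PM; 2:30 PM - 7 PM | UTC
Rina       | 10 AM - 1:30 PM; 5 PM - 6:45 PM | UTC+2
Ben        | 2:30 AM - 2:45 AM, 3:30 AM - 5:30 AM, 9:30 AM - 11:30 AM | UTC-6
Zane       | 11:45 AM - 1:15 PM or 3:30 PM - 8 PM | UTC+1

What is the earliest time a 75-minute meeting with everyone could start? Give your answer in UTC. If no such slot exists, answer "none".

Yara in UTC: 09:00-13:15, 14:30-19:00.
Rina in UTC: 08:00-11:30, 15:00-16:45 (subtract 2h to convert from UTC+2).
Ben in UTC: 08:30-08:45, 09:30-11:30, 15:30-17:30 (add 6h to convert from UTC-6).
Zane in UTC: 10:45-12:15, 14:30-19:00 (subtract 1h to convert from UTC+1).
Yara ∩ Rina: 09:00-11:30, 15:00-16:45.
Yara ∩ Rina ∩ Ben: 09:30-11:30, 15:30-16:45.
Yara ∩ Rina ∩ Ben ∩ Zane: 10:45-11:30, 15:30-16:45.
The first common window of at least 75 minutes is 15:30-16:45, so the earliest start is 15:30.

15:30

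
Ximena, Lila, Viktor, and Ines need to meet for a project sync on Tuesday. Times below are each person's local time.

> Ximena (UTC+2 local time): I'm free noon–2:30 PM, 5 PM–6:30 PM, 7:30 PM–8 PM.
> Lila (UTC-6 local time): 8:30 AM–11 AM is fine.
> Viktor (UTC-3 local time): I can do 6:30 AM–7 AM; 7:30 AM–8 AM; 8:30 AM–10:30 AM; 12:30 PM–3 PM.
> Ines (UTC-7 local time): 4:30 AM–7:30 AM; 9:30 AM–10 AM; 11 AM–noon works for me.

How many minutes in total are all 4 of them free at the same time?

Ximena in UTC: 10:00-12:30, 15:00-16:30, 17:30-18:00 (subtract 2h to convert from UTC+2).
Lila in UTC: 14:30-17:00 (add 6h to convert from UTC-6).
Viktor in UTC: 09:30-10:00, 10:30-11:00, 11:30-13:30, 15:30-18:00 (add 3h to convert from UTC-3).
Ines in UTC: 11:30-14:30, 16:30-17:00, 18:00-19:00 (add 7h to convert from UTC-7).
Ximena ∩ Lila: 15:00-16:30.
Ximena ∩ Lila ∩ Viktor: 15:30-16:30.
Ximena ∩ Lila ∩ Viktor ∩ Ines: ∅.
There is no time when everyone is free.
There is no common window, so the total is 0 minutes.

0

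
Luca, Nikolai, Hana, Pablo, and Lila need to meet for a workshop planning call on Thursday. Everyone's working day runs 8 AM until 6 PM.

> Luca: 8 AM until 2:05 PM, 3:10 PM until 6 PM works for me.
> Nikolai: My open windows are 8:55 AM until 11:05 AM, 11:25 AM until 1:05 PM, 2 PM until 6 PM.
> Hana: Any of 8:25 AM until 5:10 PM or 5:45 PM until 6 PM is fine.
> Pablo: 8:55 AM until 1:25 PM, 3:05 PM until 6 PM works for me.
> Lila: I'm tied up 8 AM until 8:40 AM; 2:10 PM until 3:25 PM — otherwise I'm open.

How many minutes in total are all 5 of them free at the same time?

350

Luca free: 08:00-14:05, 15:10-18:00.
Nikolai free: 08:55-11:05, 11:25-13:05, 14:00-18:00.
Hana free: 08:25-17:10, 17:45-18:00.
Pablo free: 08:55-13:25, 15:05-18:00.
Lila free: 08:40-14:10, 15:25-18:00 (invert busy blocks within the working day).
Luca ∩ Nikolai: 08:55-11:05, 11:25-13:05, 14:00-14:05, 15:10-18:00.
Luca ∩ Nikolai ∩ Hana: 08:55-11:05, 11:25-13:05, 14:00-14:05, 15:10-17:10, 17:45-18:00.
Luca ∩ Nikolai ∩ Hana ∩ Pablo: 08:55-11:05, 11:25-13:05, 15:10-17:10, 17:45-18:00.
Luca ∩ Nikolai ∩ Hana ∩ Pablo ∩ Lila: 08:55-11:05, 11:25-13:05, 15:25-17:10, 17:45-18:00.
Summing the common windows: 130 + 100 + 105 + 15 = 350 minutes.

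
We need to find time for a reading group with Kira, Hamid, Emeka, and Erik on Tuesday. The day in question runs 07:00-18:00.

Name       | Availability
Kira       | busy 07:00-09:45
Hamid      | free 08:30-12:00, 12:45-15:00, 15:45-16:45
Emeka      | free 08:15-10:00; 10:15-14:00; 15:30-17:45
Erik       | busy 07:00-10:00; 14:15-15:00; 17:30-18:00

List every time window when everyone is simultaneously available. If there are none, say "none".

Kira free: 09:45-18:00 (invert busy blocks within the working day).
Hamid free: 08:30-12:00, 12:45-15:00, 15:45-16:45.
Emeka free: 08:15-10:00, 10:15-14:00, 15:30-17:45.
Erik free: 10:00-14:15, 15:00-17:30 (invert busy blocks within the working day).
Kira ∩ Hamid: 09:45-12:00, 12:45-15:00, 15:45-16:45.
Kira ∩ Hamid ∩ Emeka: 09:45-10:00, 10:15-12:00, 12:45-14:00, 15:45-16:45.
Kira ∩ Hamid ∩ Emeka ∩ Erik: 10:15-12:00, 12:45-14:00, 15:45-16:45.
So the common availability across everyone is 10:15-12:00, 12:45-14:00, 15:45-16:45.

10:15-12:00, 12:45-14:00, 15:45-16:45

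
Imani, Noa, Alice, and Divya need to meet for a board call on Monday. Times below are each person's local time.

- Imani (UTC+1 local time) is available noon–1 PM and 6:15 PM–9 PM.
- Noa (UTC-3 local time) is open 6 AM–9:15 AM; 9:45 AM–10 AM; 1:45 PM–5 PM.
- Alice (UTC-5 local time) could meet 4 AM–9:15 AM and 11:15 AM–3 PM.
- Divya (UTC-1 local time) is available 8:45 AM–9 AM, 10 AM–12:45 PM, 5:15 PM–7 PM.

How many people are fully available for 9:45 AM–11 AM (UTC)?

2

Imani in UTC: 11:00-12:00, 17:15-20:00 (subtract 1h to convert from UTC+1).
Noa in UTC: 09:00-12:15, 12:45-13:00, 16:45-20:00 (add 3h to convert from UTC-3).
Alice in UTC: 09:00-14:15, 16:15-20:00 (add 5h to convert from UTC-5).
Divya in UTC: 09:45-10:00, 11:00-13:45, 18:15-20:00 (add 1h to convert from UTC-1).
Noa and Alice can make the full 09:45-11:00 slot — that's 2.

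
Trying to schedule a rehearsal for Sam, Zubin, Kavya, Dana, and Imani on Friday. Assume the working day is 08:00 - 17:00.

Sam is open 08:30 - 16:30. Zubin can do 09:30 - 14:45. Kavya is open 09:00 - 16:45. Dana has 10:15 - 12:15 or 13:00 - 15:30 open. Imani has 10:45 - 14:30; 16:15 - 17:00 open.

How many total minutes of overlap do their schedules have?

180

Sam ∩ Zubin: 09:30-14:45.
Sam ∩ Zubin ∩ Kavya: 09:30-14:45.
Sam ∩ Zubin ∩ Kavya ∩ Dana: 10:15-12:15, 13:00-14:45.
Sam ∩ Zubin ∩ Kavya ∩ Dana ∩ Imani: 10:45-12:15, 13:00-14:30.
So the common availability across everyone is 10:45-12:15, 13:00-14:30.
Summing the common windows: 90 + 90 = 180 minutes.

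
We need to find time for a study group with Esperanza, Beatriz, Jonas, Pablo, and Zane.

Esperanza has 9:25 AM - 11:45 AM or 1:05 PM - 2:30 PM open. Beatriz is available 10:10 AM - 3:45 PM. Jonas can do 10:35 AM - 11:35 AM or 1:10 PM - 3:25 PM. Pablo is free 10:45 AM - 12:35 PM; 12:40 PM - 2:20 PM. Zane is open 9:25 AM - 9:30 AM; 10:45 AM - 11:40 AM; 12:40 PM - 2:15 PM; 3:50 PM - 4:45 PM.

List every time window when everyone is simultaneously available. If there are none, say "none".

Esperanza ∩ Beatriz: 10:10-11:45, 13:05-14:30.
Esperanza ∩ Beatriz ∩ Jonas: 10:35-11:35, 13:10-14:30.
Esperanza ∩ Beatriz ∩ Jonas ∩ Pablo: 10:45-11:35, 13:10-14:20.
Esperanza ∩ Beatriz ∩ Jonas ∩ Pablo ∩ Zane: 10:45-11:35, 13:10-14:15.
Those are the intersection windows.

10:45-11:35, 13:10-14:15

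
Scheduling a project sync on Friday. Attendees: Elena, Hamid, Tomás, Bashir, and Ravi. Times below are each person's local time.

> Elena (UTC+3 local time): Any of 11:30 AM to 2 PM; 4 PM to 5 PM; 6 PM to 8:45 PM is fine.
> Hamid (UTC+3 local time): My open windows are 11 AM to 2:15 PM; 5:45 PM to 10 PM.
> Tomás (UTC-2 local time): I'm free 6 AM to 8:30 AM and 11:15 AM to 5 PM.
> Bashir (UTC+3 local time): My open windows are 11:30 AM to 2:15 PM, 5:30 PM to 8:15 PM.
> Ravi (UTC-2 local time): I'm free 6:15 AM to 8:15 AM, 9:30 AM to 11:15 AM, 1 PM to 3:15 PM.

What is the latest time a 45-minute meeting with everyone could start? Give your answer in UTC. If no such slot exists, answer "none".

Elena in UTC: 08:30-11:00, 13:00-14:00, 15:00-17:45 (subtract 3h to convert from UTC+3).
Hamid in UTC: 08:00-11:15, 14:45-19:00 (subtract 3h to convert from UTC+3).
Tomás in UTC: 08:00-10:30, 13:15-19:00 (add 2h to convert from UTC-2).
Bashir in UTC: 08:30-11:15, 14:30-17:15 (subtract 3h to convert from UTC+3).
Ravi in UTC: 08:15-10:15, 11:30-13:15, 15:00-17:15 (add 2h to convert from UTC-2).
Elena ∩ Hamid: 08:30-11:00, 15:00-17:45.
Elena ∩ Hamid ∩ Tomás: 08:30-10:30, 15:00-17:45.
Elena ∩ Hamid ∩ Tomás ∩ Bashir: 08:30-10:30, 15:00-17:15.
Elena ∩ Hamid ∩ Tomás ∩ Bashir ∩ Ravi: 08:30-10:15, 15:00-17:15.
The last common window of at least 45 minutes is 15:00-17:15; a 45-minute meeting can start as late as 16:30 and still end by 17:15.

16:30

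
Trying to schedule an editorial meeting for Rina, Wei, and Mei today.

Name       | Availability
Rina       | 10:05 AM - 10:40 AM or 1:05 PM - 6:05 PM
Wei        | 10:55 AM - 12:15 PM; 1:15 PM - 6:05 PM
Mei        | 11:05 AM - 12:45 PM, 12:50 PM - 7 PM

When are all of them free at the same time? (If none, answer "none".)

13:15-18:05

Rina ∩ Wei: 13:15-18:05.
Rina ∩ Wei ∩ Mei: 13:15-18:05.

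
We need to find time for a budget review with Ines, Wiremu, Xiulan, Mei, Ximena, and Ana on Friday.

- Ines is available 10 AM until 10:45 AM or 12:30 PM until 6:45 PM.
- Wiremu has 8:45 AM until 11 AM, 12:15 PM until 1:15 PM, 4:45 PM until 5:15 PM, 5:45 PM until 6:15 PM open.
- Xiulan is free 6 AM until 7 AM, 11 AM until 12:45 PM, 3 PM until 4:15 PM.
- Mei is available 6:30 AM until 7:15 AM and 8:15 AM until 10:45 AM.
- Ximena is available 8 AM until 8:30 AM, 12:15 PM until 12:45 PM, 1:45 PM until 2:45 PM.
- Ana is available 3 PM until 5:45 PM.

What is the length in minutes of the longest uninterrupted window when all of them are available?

0

Ines ∩ Wiremu: 10:00-10:45, 12:30-13:15, 16:45-17:15, 17:45-18:15.
Ines ∩ Wiremu ∩ Xiulan: 12:30-12:45.
Ines ∩ Wiremu ∩ Xiulan ∩ Mei: ∅.
Ines ∩ Wiremu ∩ Xiulan ∩ Mei ∩ Ximena: ∅.
Ines ∩ Wiremu ∩ Xiulan ∩ Mei ∩ Ximena ∩ Ana: ∅.
There is no time when everyone is free.
No common window exists, so the longest block is 0 minutes.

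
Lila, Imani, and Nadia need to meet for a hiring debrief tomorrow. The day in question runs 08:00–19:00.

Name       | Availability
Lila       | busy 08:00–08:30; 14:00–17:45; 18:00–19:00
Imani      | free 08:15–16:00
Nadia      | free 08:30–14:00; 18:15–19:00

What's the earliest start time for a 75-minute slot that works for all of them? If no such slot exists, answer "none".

Lila free: 08:30-14:00, 17:45-18:00 (invert busy blocks within the working day).
Imani free: 08:15-16:00.
Nadia free: 08:30-14:00, 18:15-19:00.
Lila ∩ Imani: 08:30-14:00.
Lila ∩ Imani ∩ Nadia: 08:30-14:00.
The first common window of at least 75 minutes is 08:30-14:00, so the earliest start is 08:30.

08:30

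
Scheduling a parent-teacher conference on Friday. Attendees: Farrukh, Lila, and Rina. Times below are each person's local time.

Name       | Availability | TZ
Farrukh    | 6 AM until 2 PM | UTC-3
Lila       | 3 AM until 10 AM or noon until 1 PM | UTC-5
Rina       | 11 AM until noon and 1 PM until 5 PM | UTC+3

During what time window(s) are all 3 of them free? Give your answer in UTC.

Farrukh in UTC: 09:00-17:00 (add 3h to convert from UTC-3).
Lila in UTC: 08:00-15:00, 17:00-18:00 (add 5h to convert from UTC-5).
Rina in UTC: 08:00-09:00, 10:00-14:00 (subtract 3h to convert from UTC+3).
Farrukh ∩ Lila: 09:00-15:00.
Farrukh ∩ Lila ∩ Rina: 10:00-14:00.
Those are the intersection windows.

10:00-14:00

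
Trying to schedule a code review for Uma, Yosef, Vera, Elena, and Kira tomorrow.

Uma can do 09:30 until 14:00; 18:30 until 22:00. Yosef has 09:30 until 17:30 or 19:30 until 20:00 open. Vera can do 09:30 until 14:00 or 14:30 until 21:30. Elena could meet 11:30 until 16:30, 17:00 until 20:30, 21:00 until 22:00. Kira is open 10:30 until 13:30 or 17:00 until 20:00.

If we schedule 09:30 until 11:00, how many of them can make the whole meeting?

3

Uma, Yosef, and Vera can make the full 09:30-11:00 slot — that's 3.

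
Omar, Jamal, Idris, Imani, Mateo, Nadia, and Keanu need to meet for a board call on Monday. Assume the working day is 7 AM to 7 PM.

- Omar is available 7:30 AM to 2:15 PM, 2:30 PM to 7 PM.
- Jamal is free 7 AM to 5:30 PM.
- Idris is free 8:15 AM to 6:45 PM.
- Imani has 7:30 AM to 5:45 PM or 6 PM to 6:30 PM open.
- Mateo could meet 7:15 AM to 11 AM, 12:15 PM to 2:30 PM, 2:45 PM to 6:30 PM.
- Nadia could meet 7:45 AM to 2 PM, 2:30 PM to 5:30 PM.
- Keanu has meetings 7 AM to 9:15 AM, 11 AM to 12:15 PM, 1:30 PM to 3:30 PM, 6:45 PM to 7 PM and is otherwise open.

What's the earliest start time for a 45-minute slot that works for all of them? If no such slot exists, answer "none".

09:15

Omar free: 07:30-14:15, 14:30-19:00.
Jamal free: 07:00-17:30.
Idris free: 08:15-18:45.
Imani free: 07:30-17:45, 18:00-18:30.
Mateo free: 07:15-11:00, 12:15-14:30, 14:45-18:30.
Nadia free: 07:45-14:00, 14:30-17:30.
Keanu free: 09:15-11:00, 12:15-13:30, 15:30-18:45 (invert busy blocks within the working day).
Omar ∩ Jamal: 07:30-14:15, 14:30-17:30.
Omar ∩ Jamal ∩ Idris: 08:15-14:15, 14:30-17:30.
Omar ∩ Jamal ∩ Idris ∩ Imani: 08:15-14:15, 14:30-17:30.
Omar ∩ Jamal ∩ Idris ∩ Imani ∩ Mateo: 08:15-11:00, 12:15-14:15, 14:45-17:30.
Omar ∩ Jamal ∩ Idris ∩ Imani ∩ Mateo ∩ Nadia: 08:15-11:00, 12:15-14:00, 14:45-17:30.
Omar ∩ Jamal ∩ Idris ∩ Imani ∩ Mateo ∩ Nadia ∩ Keanu: 09:15-11:00, 12:15-13:30, 15:30-17:30.
Those are the intersection windows.
The first common window of at least 45 minutes is 09:15-11:00, so the earliest start is 09:15.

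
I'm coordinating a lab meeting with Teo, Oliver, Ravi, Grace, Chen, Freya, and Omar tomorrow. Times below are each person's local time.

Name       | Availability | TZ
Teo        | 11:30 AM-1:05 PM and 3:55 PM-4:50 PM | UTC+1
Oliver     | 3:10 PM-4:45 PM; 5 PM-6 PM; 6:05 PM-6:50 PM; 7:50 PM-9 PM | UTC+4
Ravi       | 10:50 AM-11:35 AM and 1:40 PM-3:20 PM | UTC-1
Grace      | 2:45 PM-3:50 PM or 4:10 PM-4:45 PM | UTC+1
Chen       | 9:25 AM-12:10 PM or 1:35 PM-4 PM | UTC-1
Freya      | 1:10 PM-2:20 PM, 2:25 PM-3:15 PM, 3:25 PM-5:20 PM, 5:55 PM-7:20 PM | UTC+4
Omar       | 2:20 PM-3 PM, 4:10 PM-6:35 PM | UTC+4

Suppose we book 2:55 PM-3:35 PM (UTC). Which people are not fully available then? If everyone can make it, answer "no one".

Freya, Grace, Oliver, Omar

Teo in UTC: 10:30-12:05, 14:55-15:50 (subtract 1h to convert from UTC+1).
Oliver in UTC: 11:10-12:45, 13:00-14:00, 14:05-14:50, 15:50-17:00 (subtract 4h to convert from UTC+4).
Ravi in UTC: 11:50-12:35, 14:40-16:20 (add 1h to convert from UTC-1).
Grace in UTC: 13:45-14:50, 15:10-15:45 (subtract 1h to convert from UTC+1).
Chen in UTC: 10:25-13:10, 14:35-17:00 (add 1h to convert from UTC-1).
Freya in UTC: 09:10-10:20, 10:25-11:15, 11:25-13:20, 13:55-15:20 (subtract 4h to convert from UTC+4).
Omar in UTC: 10:20-11:00, 12:10-14:35 (subtract 4h to convert from UTC+4).
Teo: free for 14:55-15:35. Oliver: not fully free for 14:55-15:35. Ravi: free for 14:55-15:35. Grace: not fully free for 14:55-15:35. Chen: free for 14:55-15:35. Freya: not fully free for 14:55-15:35. Omar: not fully free for 14:55-15:35.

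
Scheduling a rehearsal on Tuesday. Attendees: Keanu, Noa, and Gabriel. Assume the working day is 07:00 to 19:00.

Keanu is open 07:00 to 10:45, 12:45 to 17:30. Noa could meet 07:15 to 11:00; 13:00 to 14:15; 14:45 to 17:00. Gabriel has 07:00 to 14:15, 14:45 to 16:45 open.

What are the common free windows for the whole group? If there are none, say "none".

07:15-10:45, 13:00-14:15, 14:45-16:45

Keanu ∩ Noa: 07:15-10:45, 13:00-14:15, 14:45-17:00.
Keanu ∩ Noa ∩ Gabriel: 07:15-10:45, 13:00-14:15, 14:45-16:45.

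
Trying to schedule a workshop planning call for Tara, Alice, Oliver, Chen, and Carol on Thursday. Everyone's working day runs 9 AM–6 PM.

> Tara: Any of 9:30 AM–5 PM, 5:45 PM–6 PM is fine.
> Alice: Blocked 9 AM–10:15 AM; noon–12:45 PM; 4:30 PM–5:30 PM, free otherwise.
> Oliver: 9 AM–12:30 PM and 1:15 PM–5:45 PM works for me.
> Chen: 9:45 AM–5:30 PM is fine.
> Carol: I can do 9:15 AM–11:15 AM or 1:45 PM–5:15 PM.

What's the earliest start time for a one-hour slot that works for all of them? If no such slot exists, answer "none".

Tara free: 09:30-17:00, 17:45-18:00.
Alice free: 10:15-12:00, 12:45-16:30, 17:30-18:00 (invert busy blocks within the working day).
Oliver free: 09:00-12:30, 13:15-17:45.
Chen free: 09:45-17:30.
Carol free: 09:15-11:15, 13:45-17:15.
Tara ∩ Alice: 10:15-12:00, 12:45-16:30, 17:45-18:00.
Tara ∩ Alice ∩ Oliver: 10:15-12:00, 13:15-16:30.
Tara ∩ Alice ∩ Oliver ∩ Chen: 10:15-12:00, 13:15-16:30.
Tara ∩ Alice ∩ Oliver ∩ Chen ∩ Carol: 10:15-11:15, 13:45-16:30.
The first common window of at least 60 minutes is 10:15-11:15, so the earliest start is 10:15.

10:15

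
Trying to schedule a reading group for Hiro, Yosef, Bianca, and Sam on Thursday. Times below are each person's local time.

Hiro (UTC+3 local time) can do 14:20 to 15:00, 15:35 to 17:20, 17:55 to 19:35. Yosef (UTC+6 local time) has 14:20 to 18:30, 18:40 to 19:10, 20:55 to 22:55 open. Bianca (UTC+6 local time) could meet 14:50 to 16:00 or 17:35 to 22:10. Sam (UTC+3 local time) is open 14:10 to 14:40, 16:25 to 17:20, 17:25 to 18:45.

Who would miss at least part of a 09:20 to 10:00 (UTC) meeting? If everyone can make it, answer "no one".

Hiro, Sam

Hiro in UTC: 11:20-12:00, 12:35-14:20, 14:55-16:35 (subtract 3h to convert from UTC+3).
Yosef in UTC: 08:20-12:30, 12:40-13:10, 14:55-16:55 (subtract 6h to convert from UTC+6).
Bianca in UTC: 08:50-10:00, 11:35-16:10 (subtract 6h to convert from UTC+6).
Sam in UTC: 11:10-11:40, 13:25-14:20, 14:25-15:45 (subtract 3h to convert from UTC+3).
Hiro: not fully free for 09:20-10:00. Yosef: free for 09:20-10:00. Bianca: free for 09:20-10:00. Sam: not fully free for 09:20-10:00.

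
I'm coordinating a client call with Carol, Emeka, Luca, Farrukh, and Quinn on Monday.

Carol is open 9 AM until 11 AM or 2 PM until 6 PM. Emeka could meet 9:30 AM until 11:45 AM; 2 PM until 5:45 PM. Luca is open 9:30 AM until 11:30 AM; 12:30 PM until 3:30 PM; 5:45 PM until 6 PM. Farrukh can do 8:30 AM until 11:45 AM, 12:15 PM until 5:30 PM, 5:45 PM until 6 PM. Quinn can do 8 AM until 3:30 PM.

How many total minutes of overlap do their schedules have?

180

Carol ∩ Emeka: 09:30-11:00, 14:00-17:45.
Carol ∩ Emeka ∩ Luca: 09:30-11:00, 14:00-15:30.
Carol ∩ Emeka ∩ Luca ∩ Farrukh: 09:30-11:00, 14:00-15:30.
Carol ∩ Emeka ∩ Luca ∩ Farrukh ∩ Quinn: 09:30-11:00, 14:00-15:30.
So the common availability across everyone is 09:30-11:00, 14:00-15:30.
Summing the common windows: 90 + 90 = 180 minutes.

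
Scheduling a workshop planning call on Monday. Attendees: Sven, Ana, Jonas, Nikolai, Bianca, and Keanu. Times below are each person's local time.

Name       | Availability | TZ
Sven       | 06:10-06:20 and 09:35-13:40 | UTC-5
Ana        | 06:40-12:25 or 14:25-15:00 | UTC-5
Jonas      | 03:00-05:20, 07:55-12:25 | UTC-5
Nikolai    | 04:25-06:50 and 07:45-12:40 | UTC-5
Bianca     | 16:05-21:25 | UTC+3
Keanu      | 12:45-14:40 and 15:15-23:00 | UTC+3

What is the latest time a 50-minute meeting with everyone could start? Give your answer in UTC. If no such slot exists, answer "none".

Sven in UTC: 11:10-11:20, 14:35-18:40 (add 5h to convert from UTC-5).
Ana in UTC: 11:40-17:25, 19:25-20:00 (add 5h to convert from UTC-5).
Jonas in UTC: 08:00-10:20, 12:55-17:25 (add 5h to convert from UTC-5).
Nikolai in UTC: 09:25-11:50, 12:45-17:40 (add 5h to convert from UTC-5).
Bianca in UTC: 13:05-18:25 (subtract 3h to convert from UTC+3).
Keanu in UTC: 09:45-11:40, 12:15-20:00 (subtract 3h to convert from UTC+3).
Sven ∩ Ana: 14:35-17:25.
Sven ∩ Ana ∩ Jonas: 14:35-17:25.
Sven ∩ Ana ∩ Jonas ∩ Nikolai: 14:35-17:25.
Sven ∩ Ana ∩ Jonas ∩ Nikolai ∩ Bianca: 14:35-17:25.
Sven ∩ Ana ∩ Jonas ∩ Nikolai ∩ Bianca ∩ Keanu: 14:35-17:25.
So the common availability across everyone is 14:35-17:25.
The last common window of at least 50 minutes is 14:35-17:25; a 50-minute meeting can start as late as 16:35 and still end by 17:25.

16:35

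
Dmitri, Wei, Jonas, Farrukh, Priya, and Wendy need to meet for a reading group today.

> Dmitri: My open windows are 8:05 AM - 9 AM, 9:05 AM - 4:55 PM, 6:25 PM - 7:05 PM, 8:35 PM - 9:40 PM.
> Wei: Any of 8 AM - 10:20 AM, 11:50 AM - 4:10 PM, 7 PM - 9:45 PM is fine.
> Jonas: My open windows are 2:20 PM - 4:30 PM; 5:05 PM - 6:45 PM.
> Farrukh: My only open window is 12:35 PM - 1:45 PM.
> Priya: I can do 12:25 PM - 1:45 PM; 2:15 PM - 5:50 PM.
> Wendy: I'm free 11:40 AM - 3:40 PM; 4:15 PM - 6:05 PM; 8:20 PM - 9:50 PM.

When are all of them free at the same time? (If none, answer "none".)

none

Dmitri ∩ Wei: 08:05-09:00, 09:05-10:20, 11:50-16:10, 19:00-19:05, 20:35-21:40.
Dmitri ∩ Wei ∩ Jonas: 14:20-16:10.
Dmitri ∩ Wei ∩ Jonas ∩ Farrukh: ∅.
Dmitri ∩ Wei ∩ Jonas ∩ Farrukh ∩ Priya: ∅.
Dmitri ∩ Wei ∩ Jonas ∩ Farrukh ∩ Priya ∩ Wendy: ∅.
There is no time when everyone is free.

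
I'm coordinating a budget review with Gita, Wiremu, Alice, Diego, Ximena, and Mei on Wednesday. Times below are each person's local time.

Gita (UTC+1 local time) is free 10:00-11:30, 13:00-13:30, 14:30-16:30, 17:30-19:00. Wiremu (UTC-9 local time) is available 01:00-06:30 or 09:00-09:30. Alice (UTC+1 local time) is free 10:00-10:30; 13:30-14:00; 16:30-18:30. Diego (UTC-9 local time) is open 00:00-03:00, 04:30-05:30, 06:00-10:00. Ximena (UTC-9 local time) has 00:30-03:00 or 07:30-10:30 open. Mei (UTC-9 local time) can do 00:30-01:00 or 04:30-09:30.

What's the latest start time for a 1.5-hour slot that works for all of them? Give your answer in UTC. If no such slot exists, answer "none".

none

Gita in UTC: 09:00-10:30, 12:00-12:30, 13:30-15:30, 16:30-18:00 (subtract 1h to convert from UTC+1).
Wiremu in UTC: 10:00-15:30, 18:00-18:30 (add 9h to convert from UTC-9).
Alice in UTC: 09:00-09:30, 12:30-13:00, 15:30-17:30 (subtract 1h to convert from UTC+1).
Diego in UTC: 09:00-12:00, 13:30-14:30, 15:00-19:00 (add 9h to convert from UTC-9).
Ximena in UTC: 09:30-12:00, 16:30-19:30 (add 9h to convert from UTC-9).
Mei in UTC: 09:30-10:00, 13:30-18:30 (add 9h to convert from UTC-9).
Gita ∩ Wiremu: 10:00-10:30, 12:00-12:30, 13:30-15:30.
Gita ∩ Wiremu ∩ Alice: ∅.
Gita ∩ Wiremu ∩ Alice ∩ Diego: ∅.
Gita ∩ Wiremu ∩ Alice ∩ Diego ∩ Ximena: ∅.
Gita ∩ Wiremu ∩ Alice ∩ Diego ∩ Ximena ∩ Mei: ∅.
There is no time when everyone is free.
No common window is at least 90 minutes long.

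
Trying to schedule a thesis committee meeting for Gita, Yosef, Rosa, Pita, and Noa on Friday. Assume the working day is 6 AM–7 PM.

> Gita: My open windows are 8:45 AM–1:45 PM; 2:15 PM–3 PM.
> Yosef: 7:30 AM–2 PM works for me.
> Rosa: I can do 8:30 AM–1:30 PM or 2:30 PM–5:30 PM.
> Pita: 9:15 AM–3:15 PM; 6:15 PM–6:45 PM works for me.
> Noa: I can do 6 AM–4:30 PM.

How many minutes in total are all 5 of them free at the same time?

Gita ∩ Yosef: 08:45-13:45.
Gita ∩ Yosef ∩ Rosa: 08:45-13:30.
Gita ∩ Yosef ∩ Rosa ∩ Pita: 09:15-13:30.
Gita ∩ Yosef ∩ Rosa ∩ Pita ∩ Noa: 09:15-13:30.
That's a single block of 255 minutes.

255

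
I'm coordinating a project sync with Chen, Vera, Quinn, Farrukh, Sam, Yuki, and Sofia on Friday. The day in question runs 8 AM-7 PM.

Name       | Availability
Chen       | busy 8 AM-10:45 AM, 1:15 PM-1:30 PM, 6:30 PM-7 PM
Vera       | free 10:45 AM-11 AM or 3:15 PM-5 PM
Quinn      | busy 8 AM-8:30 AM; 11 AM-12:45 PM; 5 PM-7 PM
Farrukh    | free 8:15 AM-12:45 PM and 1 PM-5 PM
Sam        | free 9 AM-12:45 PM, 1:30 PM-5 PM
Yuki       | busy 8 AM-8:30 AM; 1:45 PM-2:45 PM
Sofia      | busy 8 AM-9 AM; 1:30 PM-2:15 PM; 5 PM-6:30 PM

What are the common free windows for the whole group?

10:45-11:00, 15:15-17:00

Chen free: 10:45-13:15, 13:30-18:30 (invert busy blocks within the working day).
Vera free: 10:45-11:00, 15:15-17:00.
Quinn free: 08:30-11:00, 12:45-17:00 (invert busy blocks within the working day).
Farrukh free: 08:15-12:45, 13:00-17:00.
Sam free: 09:00-12:45, 13:30-17:00.
Yuki free: 08:30-13:45, 14:45-19:00 (invert busy blocks within the working day).
Sofia free: 09:00-13:30, 14:15-17:00, 18:30-19:00 (invert busy blocks within the working day).
Chen ∩ Vera: 10:45-11:00, 15:15-17:00.
Chen ∩ Vera ∩ Quinn: 10:45-11:00, 15:15-17:00.
Chen ∩ Vera ∩ Quinn ∩ Farrukh: 10:45-11:00, 15:15-17:00.
Chen ∩ Vera ∩ Quinn ∩ Farrukh ∩ Sam: 10:45-11:00, 15:15-17:00.
Chen ∩ Vera ∩ Quinn ∩ Farrukh ∩ Sam ∩ Yuki: 10:45-11:00, 15:15-17:00.
Chen ∩ Vera ∩ Quinn ∩ Farrukh ∩ Sam ∩ Yuki ∩ Sofia: 10:45-11:00, 15:15-17:00.
So the common availability across everyone is 10:45-11:00, 15:15-17:00.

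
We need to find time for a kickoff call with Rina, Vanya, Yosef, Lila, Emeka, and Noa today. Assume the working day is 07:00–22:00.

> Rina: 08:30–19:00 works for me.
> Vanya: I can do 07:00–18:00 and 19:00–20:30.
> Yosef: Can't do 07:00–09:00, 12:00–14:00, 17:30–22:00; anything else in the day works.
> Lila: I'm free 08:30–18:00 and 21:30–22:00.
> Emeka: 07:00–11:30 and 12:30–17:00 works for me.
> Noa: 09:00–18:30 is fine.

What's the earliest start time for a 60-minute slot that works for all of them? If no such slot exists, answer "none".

Rina free: 08:30-19:00.
Vanya free: 07:00-18:00, 19:00-20:30.
Yosef free: 09:00-12:00, 14:00-17:30 (invert busy blocks within the working day).
Lila free: 08:30-18:00, 21:30-22:00.
Emeka free: 07:00-11:30, 12:30-17:00.
Noa free: 09:00-18:30.
Rina ∩ Vanya: 08:30-18:00.
Rina ∩ Vanya ∩ Yosef: 09:00-12:00, 14:00-17:30.
Rina ∩ Vanya ∩ Yosef ∩ Lila: 09:00-12:00, 14:00-17:30.
Rina ∩ Vanya ∩ Yosef ∩ Lila ∩ Emeka: 09:00-11:30, 14:00-17:00.
Rina ∩ Vanya ∩ Yosef ∩ Lila ∩ Emeka ∩ Noa: 09:00-11:30, 14:00-17:00.
Those are the intersection windows.
The first common window of at least 60 minutes is 09:00-11:30, so the earliest start is 09:00.

09:00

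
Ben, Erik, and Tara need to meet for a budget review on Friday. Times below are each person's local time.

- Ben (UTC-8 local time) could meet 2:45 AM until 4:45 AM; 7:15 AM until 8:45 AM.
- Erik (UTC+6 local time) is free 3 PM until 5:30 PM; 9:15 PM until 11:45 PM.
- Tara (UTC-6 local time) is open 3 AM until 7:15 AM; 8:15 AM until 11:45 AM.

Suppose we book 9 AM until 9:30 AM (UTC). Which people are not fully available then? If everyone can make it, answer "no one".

Ben in UTC: 10:45-12:45, 15:15-16:45 (add 8h to convert from UTC-8).
Erik in UTC: 09:00-11:30, 15:15-17:45 (subtract 6h to convert from UTC+6).
Tara in UTC: 09:00-13:15, 14:15-17:45 (add 6h to convert from UTC-6).
Ben: not fully free for 09:00-09:30. Erik: free for 09:00-09:30. Tara: free for 09:00-09:30.

Ben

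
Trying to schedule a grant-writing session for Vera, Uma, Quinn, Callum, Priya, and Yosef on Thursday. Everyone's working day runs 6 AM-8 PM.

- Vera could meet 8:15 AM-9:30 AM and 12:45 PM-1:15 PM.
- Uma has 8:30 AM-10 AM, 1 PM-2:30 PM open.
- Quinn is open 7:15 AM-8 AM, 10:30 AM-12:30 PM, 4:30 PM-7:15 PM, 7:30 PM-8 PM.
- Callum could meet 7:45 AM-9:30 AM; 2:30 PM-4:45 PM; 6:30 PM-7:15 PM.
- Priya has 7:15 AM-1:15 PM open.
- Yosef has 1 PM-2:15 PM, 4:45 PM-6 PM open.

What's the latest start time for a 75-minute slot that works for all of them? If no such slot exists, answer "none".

Vera ∩ Uma: 08:30-09:30, 13:00-13:15.
Vera ∩ Uma ∩ Quinn: ∅.
Vera ∩ Uma ∩ Quinn ∩ Callum: ∅.
Vera ∩ Uma ∩ Quinn ∩ Callum ∩ Priya: ∅.
Vera ∩ Uma ∩ Quinn ∩ Callum ∩ Priya ∩ Yosef: ∅.
There is no time when everyone is free.
No common window is at least 75 minutes long.

none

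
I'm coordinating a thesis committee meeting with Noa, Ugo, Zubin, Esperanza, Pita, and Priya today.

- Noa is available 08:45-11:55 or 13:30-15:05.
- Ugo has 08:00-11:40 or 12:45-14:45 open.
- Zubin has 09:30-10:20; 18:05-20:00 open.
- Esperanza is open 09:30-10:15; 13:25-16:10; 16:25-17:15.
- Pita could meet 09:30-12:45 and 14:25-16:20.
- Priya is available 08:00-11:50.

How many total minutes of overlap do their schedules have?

45

Noa ∩ Ugo: 08:45-11:40, 13:30-14:45.
Noa ∩ Ugo ∩ Zubin: 09:30-10:20.
Noa ∩ Ugo ∩ Zubin ∩ Esperanza: 09:30-10:15.
Noa ∩ Ugo ∩ Zubin ∩ Esperanza ∩ Pita: 09:30-10:15.
Noa ∩ Ugo ∩ Zubin ∩ Esperanza ∩ Pita ∩ Priya: 09:30-10:15.
That's a single block of 45 minutes.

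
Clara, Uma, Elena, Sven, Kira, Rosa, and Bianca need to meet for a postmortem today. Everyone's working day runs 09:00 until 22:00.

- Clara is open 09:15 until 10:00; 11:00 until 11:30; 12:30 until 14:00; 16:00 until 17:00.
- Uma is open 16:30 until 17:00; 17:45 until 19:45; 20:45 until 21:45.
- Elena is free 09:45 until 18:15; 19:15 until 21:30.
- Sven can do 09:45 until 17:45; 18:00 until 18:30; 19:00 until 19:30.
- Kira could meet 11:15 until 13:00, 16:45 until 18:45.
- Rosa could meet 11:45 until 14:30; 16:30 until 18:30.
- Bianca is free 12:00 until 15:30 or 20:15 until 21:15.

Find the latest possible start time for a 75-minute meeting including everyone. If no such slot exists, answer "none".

Clara ∩ Uma: 16:30-17:00.
Clara ∩ Uma ∩ Elena: 16:30-17:00.
Clara ∩ Uma ∩ Elena ∩ Sven: 16:30-17:00.
Clara ∩ Uma ∩ Elena ∩ Sven ∩ Kira: 16:45-17:00.
Clara ∩ Uma ∩ Elena ∩ Sven ∩ Kira ∩ Rosa: 16:45-17:00.
Clara ∩ Uma ∩ Elena ∩ Sven ∩ Kira ∩ Rosa ∩ Bianca: ∅.
There is no time when everyone is free.
No common window is at least 75 minutes long.

none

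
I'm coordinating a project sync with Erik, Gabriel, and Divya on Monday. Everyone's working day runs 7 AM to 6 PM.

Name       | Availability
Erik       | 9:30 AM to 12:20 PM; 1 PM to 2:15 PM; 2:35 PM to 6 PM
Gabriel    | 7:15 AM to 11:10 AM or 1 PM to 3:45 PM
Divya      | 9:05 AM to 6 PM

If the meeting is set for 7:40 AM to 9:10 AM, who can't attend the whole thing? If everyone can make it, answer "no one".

Erik: not fully free for 07:40-09:10. Gabriel: free for 07:40-09:10. Divya: not fully free for 07:40-09:10.

Divya, Erik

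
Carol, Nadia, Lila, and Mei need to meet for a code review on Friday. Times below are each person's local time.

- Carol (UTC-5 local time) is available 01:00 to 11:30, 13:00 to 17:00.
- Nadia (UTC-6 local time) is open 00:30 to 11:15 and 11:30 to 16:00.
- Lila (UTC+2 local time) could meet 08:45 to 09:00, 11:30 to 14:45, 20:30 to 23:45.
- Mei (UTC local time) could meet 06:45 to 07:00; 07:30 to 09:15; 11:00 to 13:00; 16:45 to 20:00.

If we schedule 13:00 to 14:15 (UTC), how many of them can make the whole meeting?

2

Carol in UTC: 06:00-16:30, 18:00-22:00 (add 5h to convert from UTC-5).
Nadia in UTC: 06:30-17:15, 17:30-22:00 (add 6h to convert from UTC-6).
Lila in UTC: 06:45-07:00, 09:30-12:45, 18:30-21:45 (subtract 2h to convert from UTC+2).
Mei in UTC: 06:45-07:00, 07:30-09:15, 11:00-13:00, 16:45-20:00.
Carol and Nadia can make the full 13:00-14:15 slot — that's 2.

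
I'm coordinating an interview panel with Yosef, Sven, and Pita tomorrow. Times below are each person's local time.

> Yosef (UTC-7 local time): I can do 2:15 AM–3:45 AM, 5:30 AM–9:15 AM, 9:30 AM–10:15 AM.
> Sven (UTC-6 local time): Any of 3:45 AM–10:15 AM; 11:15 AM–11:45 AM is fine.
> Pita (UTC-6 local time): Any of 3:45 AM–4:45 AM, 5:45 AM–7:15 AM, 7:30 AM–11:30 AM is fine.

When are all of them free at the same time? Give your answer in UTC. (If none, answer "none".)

09:45-10:45, 12:30-13:15, 13:30-16:15

Yosef in UTC: 09:15-10:45, 12:30-16:15, 16:30-17:15 (add 7h to convert from UTC-7).
Sven in UTC: 09:45-16:15, 17:15-17:45 (add 6h to convert from UTC-6).
Pita in UTC: 09:45-10:45, 11:45-13:15, 13:30-17:30 (add 6h to convert from UTC-6).
Yosef ∩ Sven: 09:45-10:45, 12:30-16:15.
Yosef ∩ Sven ∩ Pita: 09:45-10:45, 12:30-13:15, 13:30-16:15.
Those are the intersection windows.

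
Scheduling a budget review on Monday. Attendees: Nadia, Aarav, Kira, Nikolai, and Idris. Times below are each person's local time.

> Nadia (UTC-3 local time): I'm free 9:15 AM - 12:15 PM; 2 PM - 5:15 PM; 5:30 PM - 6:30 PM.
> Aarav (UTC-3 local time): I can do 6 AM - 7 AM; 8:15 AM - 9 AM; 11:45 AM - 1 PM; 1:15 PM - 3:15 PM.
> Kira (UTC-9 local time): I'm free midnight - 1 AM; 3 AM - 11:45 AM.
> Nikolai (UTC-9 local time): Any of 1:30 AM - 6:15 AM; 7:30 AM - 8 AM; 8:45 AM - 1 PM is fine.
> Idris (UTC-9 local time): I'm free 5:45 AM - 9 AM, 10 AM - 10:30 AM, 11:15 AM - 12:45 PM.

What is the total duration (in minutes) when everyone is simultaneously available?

Nadia in UTC: 12:15-15:15, 17:00-20:15, 20:30-21:30 (add 3h to convert from UTC-3).
Aarav in UTC: 09:00-10:00, 11:15-12:00, 14:45-16:00, 16:15-18:15 (add 3h to convert from UTC-3).
Kira in UTC: 09:00-10:00, 12:00-20:45 (add 9h to convert from UTC-9).
Nikolai in UTC: 10:30-15:15, 16:30-17:00, 17:45-22:00 (add 9h to convert from UTC-9).
Idris in UTC: 14:45-18:00, 19:00-19:30, 20:15-21:45 (add 9h to convert from UTC-9).
Nadia ∩ Aarav: 14:45-15:15, 17:00-18:15.
Nadia ∩ Aarav ∩ Kira: 14:45-15:15, 17:00-18:15.
Nadia ∩ Aarav ∩ Kira ∩ Nikolai: 14:45-15:15, 17:45-18:15.
Nadia ∩ Aarav ∩ Kira ∩ Nikolai ∩ Idris: 14:45-15:15, 17:45-18:00.
So the common availability across everyone is 14:45-15:15, 17:45-18:00.
Summing the common windows: 30 + 15 = 45 minutes.

45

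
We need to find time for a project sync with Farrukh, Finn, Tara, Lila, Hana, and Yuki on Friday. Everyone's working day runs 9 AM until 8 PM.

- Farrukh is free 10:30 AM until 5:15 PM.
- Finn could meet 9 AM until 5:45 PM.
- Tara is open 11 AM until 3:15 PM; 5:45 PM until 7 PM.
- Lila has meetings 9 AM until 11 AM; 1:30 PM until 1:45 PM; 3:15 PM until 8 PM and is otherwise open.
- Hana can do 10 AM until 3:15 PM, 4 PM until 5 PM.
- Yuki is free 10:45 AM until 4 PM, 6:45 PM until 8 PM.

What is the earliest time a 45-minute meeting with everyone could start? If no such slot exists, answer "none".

11:00

Farrukh free: 10:30-17:15.
Finn free: 09:00-17:45.
Tara free: 11:00-15:15, 17:45-19:00.
Lila free: 11:00-13:30, 13:45-15:15 (invert busy blocks within the working day).
Hana free: 10:00-15:15, 16:00-17:00.
Yuki free: 10:45-16:00, 18:45-20:00.
Farrukh ∩ Finn: 10:30-17:15.
Farrukh ∩ Finn ∩ Tara: 11:00-15:15.
Farrukh ∩ Finn ∩ Tara ∩ Lila: 11:00-13:30, 13:45-15:15.
Farrukh ∩ Finn ∩ Tara ∩ Lila ∩ Hana: 11:00-13:30, 13:45-15:15.
Farrukh ∩ Finn ∩ Tara ∩ Lila ∩ Hana ∩ Yuki: 11:00-13:30, 13:45-15:15.
Those are the intersection windows.
The first common window of at least 45 minutes is 11:00-13:30, so the earliest start is 11:00.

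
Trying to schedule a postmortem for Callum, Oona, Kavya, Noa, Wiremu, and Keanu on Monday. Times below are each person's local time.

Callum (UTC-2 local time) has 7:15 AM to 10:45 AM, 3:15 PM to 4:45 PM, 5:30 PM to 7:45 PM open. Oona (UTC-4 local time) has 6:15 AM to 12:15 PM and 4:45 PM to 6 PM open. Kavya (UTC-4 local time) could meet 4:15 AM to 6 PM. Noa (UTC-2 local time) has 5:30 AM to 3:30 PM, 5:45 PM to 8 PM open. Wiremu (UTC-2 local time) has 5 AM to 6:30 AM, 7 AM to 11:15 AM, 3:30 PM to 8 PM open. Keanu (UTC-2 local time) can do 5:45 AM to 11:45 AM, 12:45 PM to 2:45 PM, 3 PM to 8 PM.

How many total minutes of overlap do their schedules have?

210

Callum in UTC: 09:15-12:45, 17:15-18:45, 19:30-21:45 (add 2h to convert from UTC-2).
Oona in UTC: 10:15-16:15, 20:45-22:00 (add 4h to convert from UTC-4).
Kavya in UTC: 08:15-22:00 (add 4h to convert from UTC-4).
Noa in UTC: 07:30-17:30, 19:45-22:00 (add 2h to convert from UTC-2).
Wiremu in UTC: 07:00-08:30, 09:00-13:15, 17:30-22:00 (add 2h to convert from UTC-2).
Keanu in UTC: 07:45-13:45, 14:45-16:45, 17:00-22:00 (add 2h to convert from UTC-2).
Callum ∩ Oona: 10:15-12:45, 20:45-21:45.
Callum ∩ Oona ∩ Kavya: 10:15-12:45, 20:45-21:45.
Callum ∩ Oona ∩ Kavya ∩ Noa: 10:15-12:45, 20:45-21:45.
Callum ∩ Oona ∩ Kavya ∩ Noa ∩ Wiremu: 10:15-12:45, 20:45-21:45.
Callum ∩ Oona ∩ Kavya ∩ Noa ∩ Wiremu ∩ Keanu: 10:15-12:45, 20:45-21:45.
Summing the common windows: 150 + 60 = 210 minutes.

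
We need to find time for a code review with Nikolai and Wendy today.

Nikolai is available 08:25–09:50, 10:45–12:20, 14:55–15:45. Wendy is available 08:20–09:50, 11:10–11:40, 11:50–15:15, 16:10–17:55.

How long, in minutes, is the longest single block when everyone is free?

Nikolai ∩ Wendy: 08:25-09:50, 11:10-11:40, 11:50-12:20, 14:55-15:15.
Those are the intersection windows.
The longest is 08:25-09:50 at 85 minutes.

85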